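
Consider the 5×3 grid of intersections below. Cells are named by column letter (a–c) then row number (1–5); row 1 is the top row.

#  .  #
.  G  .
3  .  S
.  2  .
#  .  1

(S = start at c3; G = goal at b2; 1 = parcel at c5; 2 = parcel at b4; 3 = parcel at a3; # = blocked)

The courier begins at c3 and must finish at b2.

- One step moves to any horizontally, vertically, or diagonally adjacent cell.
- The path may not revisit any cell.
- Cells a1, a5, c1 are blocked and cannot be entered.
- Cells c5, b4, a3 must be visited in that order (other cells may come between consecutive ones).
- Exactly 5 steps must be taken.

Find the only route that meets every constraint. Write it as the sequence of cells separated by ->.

The waypoints must appear in the order c5, b4, a3, with no cell reused.
Route from c3: down 2 to c5, up-left 2 to a3, up-right 1 to b2 — 5 moves in all.
Check: order respected (1 at step 2, 2 at step 3, 3 at step 4); 5 moves as required.

c3 -> c4 -> c5 -> b4 -> a3 -> b2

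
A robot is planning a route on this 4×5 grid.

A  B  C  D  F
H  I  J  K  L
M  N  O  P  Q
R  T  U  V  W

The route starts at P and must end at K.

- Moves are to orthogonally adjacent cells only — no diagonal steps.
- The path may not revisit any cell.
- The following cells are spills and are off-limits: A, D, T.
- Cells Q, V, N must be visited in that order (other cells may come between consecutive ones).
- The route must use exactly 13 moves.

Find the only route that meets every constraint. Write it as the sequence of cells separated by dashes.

The waypoints must appear in the order Q, V, N, with no cell reused.
Route from P: right to Q, down to W, 2× left (reaching U), up to O, 2× left (reaching M), up to H, right to I, up to B, right to C, down to J, right to K — 13 moves in all.
Check: order respected (Q at step 1, V at step 3, N at step 6); 13 moves as required.

P - Q - W - V - U - O - N - M - H - I - B - C - J - K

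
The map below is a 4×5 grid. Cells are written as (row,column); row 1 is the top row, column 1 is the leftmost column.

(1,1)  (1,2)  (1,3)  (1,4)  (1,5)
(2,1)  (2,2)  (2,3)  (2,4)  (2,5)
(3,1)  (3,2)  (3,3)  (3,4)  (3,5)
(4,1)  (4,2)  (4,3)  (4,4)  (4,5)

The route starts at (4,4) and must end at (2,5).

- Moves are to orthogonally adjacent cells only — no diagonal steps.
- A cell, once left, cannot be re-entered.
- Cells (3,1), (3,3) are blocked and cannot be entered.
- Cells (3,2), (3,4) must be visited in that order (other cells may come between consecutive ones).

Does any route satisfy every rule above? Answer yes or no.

yes

One route that works: (4,4) → (4,3) → (4,2) → (3,2) → (2,2) → (2,3) → (2,4) → (3,4) → (3,5) → (2,5).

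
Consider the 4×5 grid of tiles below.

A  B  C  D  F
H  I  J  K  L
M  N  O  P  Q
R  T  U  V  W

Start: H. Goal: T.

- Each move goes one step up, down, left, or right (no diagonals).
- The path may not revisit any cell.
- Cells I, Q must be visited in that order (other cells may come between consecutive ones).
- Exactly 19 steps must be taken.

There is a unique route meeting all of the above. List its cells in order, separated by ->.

H -> A -> B -> I -> J -> C -> D -> F -> L -> K -> P -> Q -> W -> V -> U -> O -> N -> M -> R -> T

The waypoints must appear in the order I, Q, with no cell reused.
Route from H: up 1 to A, right 1 to B, down 1 to I, right 1 to J, up 1 to C, right 2 to F, down 1 to L, left 1 to K, down 1 to P, right 1 to Q, down 1 to W, left 2 to U, up 1 to O, left 2 to M, down 1 to R, right 1 to T — 19 moves in all.
Check: order respected (I at step 3, Q at step 11); 19 moves as required.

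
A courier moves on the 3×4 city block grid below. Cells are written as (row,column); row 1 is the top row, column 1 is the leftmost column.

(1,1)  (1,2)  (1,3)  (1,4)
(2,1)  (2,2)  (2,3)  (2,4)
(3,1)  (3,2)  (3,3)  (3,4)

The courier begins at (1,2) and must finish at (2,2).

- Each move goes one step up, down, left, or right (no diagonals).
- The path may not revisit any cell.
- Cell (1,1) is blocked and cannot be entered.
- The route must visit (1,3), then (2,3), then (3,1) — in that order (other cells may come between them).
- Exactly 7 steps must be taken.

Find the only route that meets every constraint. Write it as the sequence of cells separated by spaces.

(1,2) (1,3) (2,3) (3,3) (3,2) (3,1) (2,1) (2,2)

The waypoints must appear in the order (1,3), (2,3), (3,1), with no cell reused.
Route from (1,2): right to (1,3), 2× down (reaching (3,3)), 2× left (reaching (3,1)), up to (2,1), right to (2,2) — 7 moves in all.
Check: order respected ((1,3) at step 1, (2,3) at step 2, (3,1) at step 5); 7 moves as required.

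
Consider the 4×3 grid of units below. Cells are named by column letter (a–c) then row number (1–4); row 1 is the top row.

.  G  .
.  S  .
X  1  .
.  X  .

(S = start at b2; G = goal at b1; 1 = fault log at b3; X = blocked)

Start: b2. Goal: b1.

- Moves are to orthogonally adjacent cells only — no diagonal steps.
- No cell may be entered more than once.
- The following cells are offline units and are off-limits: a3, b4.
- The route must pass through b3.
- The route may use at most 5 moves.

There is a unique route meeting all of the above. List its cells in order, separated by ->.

Any route must reach b3 and still end at b1 within 5 moves, so the order of the required stops is forced.
Route from b2: down to b3, right to c3, 2× up (reaching c1), left to b1 — 5 moves in all.
Check: all required cells visited; 5 ≤ 5 moves.

b2 -> b3 -> c3 -> c2 -> c1 -> b1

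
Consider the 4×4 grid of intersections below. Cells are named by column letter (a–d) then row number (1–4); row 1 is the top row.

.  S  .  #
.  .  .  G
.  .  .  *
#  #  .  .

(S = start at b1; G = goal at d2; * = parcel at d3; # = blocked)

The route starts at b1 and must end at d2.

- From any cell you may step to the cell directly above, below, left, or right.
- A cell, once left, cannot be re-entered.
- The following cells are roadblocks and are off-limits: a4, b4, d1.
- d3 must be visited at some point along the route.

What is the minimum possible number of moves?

5

Any route passes through d3 somewhere between b1 and d2. Summing Manhattan distances along the two legs (b1 → d3 → d2) gives a lower bound of 4 + 1 = 5 moves.
A route of 5 moves achieves this: b1 → b2 → b3 → c3 → d3 → d2.
Since 5 matches the lower bound, it is optimal.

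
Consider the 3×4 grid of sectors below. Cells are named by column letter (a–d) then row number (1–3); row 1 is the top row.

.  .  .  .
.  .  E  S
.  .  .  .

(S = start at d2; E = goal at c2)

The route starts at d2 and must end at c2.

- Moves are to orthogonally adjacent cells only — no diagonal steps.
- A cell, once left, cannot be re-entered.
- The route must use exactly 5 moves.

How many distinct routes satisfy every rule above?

2

Need simple routes of exactly 5 moves from d2 to c2 (Manhattan distance 1, so 2 moves are spent on a detour and 2 undoing it).
Enumerating: d2 d1 c1 b1 b2 c2 | d2 d3 c3 b3 b2 c2.
That gives 2 routes.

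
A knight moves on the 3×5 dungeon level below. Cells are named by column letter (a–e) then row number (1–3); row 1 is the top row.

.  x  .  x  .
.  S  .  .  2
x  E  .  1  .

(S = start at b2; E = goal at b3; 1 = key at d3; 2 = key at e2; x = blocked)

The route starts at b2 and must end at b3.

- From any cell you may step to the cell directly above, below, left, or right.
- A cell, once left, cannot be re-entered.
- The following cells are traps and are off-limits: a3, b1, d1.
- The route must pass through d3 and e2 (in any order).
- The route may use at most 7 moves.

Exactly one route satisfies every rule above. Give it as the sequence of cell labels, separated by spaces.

b2 c2 d2 e2 e3 d3 c3 b3

The 7-move cap with required stops at d3, e2 leaves no slack for detours.
Route from b2: 3× right (reaching e2), down to e3, 3× left (reaching b3) — 7 moves in all.
Check: all required cells visited; 7 ≤ 7 moves.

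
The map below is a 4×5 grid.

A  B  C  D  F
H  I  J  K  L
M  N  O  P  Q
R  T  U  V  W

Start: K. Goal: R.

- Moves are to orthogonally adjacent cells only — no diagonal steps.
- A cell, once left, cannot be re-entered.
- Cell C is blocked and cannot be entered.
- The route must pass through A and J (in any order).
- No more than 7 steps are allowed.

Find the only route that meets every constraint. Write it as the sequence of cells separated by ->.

K -> J -> I -> B -> A -> H -> M -> R

The 7-move cap with required stops at A, J leaves no slack for detours.
Route from K: left 2 to I, up 1 to B, left 1 to A, down 3 to R — 7 moves in all.
Check: all required cells visited; 7 ≤ 7 moves.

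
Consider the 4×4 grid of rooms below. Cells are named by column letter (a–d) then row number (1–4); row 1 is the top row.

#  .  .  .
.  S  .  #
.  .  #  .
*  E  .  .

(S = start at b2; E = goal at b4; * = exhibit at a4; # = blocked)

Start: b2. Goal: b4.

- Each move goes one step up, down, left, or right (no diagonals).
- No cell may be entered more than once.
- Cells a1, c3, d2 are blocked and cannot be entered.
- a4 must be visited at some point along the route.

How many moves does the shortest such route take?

4

Any route passes through a4 somewhere between b2 and b4. Summing Manhattan distances along the two legs (b2 → a4 → b4) gives a lower bound of 3 + 1 = 4 moves.
A route of 4 moves achieves this: b2 → b3 → a3 → a4 → b4.
Since 4 matches the lower bound, it is optimal.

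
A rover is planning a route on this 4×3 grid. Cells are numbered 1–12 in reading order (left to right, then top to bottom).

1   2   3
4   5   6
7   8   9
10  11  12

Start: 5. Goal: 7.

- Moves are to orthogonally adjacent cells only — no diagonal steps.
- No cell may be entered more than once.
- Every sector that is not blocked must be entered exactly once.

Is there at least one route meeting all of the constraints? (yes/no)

no

Colour the cells like a checkerboard: each orthogonal step flips colour, so a Hamiltonian route alternates colours. Here there are 6 cells of one colour and 6 of the other, with start on the same colour as the goal — the counts and endpoints can't be arranged into an alternating sequence of length 12, so no Hamiltonian route exists.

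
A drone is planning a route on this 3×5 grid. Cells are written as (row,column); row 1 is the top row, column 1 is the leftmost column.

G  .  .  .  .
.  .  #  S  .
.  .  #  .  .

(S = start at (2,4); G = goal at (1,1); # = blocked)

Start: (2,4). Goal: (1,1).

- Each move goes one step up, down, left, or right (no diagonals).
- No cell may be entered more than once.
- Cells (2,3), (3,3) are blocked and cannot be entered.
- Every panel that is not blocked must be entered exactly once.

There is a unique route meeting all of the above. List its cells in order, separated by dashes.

Need to visit all 13 open cells exactly once, starting at (2,4) and ending at (1,1).
Cell (1,5) has only two open neighbours ((2,5) and (1,4)), so the path must pass straight through it: one of those is the cell it's entered from and the other is where it exits.
Route from (2,4): down 1 to (3,4), right 1 to (3,5), up 2 to (1,5), left 3 to (1,2), down 2 to (3,2), left 1 to (3,1), up 2 to (1,1) — 12 moves in all.
Check: all 13 open cells covered.

(2,4) - (3,4) - (3,5) - (2,5) - (1,5) - (1,4) - (1,3) - (1,2) - (2,2) - (3,2) - (3,1) - (2,1) - (1,1)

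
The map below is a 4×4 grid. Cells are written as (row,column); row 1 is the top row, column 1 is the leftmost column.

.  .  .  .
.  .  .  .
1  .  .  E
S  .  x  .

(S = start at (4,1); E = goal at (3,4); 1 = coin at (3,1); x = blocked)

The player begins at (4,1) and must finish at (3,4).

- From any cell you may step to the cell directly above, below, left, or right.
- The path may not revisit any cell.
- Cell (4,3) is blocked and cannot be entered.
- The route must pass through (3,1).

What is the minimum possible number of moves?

4

Any route passes through (3,1) somewhere between (4,1) and (3,4). Summing Manhattan distances along the two legs ((4,1) → (3,1) → (3,4)) gives a lower bound of 1 + 3 = 4 moves.
A route of 4 moves achieves this: (4,1) → (3,1) → (3,2) → (3,3) → (3,4).
Since 4 matches the lower bound, it is optimal.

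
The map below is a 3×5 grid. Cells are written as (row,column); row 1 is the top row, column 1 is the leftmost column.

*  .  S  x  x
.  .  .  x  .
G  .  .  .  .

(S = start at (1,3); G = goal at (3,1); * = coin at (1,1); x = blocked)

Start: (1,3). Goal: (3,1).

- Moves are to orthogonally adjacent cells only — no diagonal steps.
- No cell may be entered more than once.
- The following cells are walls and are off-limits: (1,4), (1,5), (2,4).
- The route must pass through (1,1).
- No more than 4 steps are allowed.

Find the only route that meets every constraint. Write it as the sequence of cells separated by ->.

The budget equals the shortest possible length, so every move has to be on a shortest route through the required cells.
Route from (1,3): left 2 to (1,1), down 2 to (3,1) — 4 moves in all.
Check: all required cells visited; 4 ≤ 4 moves.

(1,3) -> (1,2) -> (1,1) -> (2,1) -> (3,1)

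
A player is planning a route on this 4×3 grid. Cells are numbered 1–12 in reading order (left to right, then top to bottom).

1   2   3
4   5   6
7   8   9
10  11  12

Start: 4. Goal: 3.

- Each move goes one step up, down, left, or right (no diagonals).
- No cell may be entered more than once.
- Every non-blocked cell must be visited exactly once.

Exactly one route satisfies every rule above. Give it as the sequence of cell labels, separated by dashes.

4 - 1 - 2 - 5 - 8 - 7 - 10 - 11 - 12 - 9 - 6 - 3

Need to visit all 12 open cells exactly once, starting at 4 and ending at 3.
Cell 10 has only two open neighbours (7 and 11), so the path must pass straight through it: one of those is the cell it's entered from and the other is where it exits.
Route from 4: up 1 to 1, right 1 to 2, down 2 to 8, left 1 to 7, down 1 to 10, right 2 to 12, up 3 to 3 — 11 moves in all.
Check: all 12 open cells covered.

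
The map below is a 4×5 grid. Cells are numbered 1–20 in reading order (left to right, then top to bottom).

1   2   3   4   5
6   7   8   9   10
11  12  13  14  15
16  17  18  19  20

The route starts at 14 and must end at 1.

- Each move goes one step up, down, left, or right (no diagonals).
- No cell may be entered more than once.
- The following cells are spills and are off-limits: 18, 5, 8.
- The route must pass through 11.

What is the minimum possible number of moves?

Any route passes through 11 somewhere between 14 and 1. Summing Manhattan distances along the two legs (14 → 11 → 1) gives a lower bound of 3 + 2 = 5 moves.
A route of 5 moves achieves this: 14 → 13 → 12 → 11 → 6 → 1.
Since 5 matches the lower bound, it is optimal.

5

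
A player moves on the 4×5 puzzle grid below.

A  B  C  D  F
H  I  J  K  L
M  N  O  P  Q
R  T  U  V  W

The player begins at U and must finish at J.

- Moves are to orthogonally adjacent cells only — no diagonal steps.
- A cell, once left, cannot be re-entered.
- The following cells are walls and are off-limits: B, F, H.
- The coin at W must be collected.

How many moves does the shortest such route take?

6

Any route passes through W somewhere between U and J. Summing Manhattan distances along the two legs (U → W → J) gives a lower bound of 2 + 4 = 6 moves.
A route of 6 moves achieves this: U → V → W → Q → L → K → J.
Since 6 matches the lower bound, it is optimal.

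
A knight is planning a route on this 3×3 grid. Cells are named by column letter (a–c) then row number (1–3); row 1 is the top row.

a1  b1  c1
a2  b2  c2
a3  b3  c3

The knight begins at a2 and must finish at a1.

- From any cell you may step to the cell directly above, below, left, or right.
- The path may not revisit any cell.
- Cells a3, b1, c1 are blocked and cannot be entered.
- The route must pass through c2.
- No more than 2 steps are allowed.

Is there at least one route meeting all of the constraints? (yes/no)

Every way from c2 onward to a1 runs back through a2, which the route has already used — so it cannot be completed without a revisit.

no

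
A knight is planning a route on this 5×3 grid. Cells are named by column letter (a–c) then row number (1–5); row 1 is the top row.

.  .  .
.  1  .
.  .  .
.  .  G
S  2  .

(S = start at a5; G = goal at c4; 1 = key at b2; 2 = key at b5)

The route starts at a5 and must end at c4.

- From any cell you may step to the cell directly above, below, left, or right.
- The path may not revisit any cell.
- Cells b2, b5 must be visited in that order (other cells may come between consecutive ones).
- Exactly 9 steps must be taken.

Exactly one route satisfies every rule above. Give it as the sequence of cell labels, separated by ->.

a5 -> a4 -> a3 -> a2 -> b2 -> b3 -> b4 -> b5 -> c5 -> c4

The waypoints must appear in the order b2, b5, with no cell reused.
Route from a5: up 3 to a2, right 1 to b2, down 3 to b5, right 1 to c5, up 1 to c4 — 9 moves in all.
Check: order respected (1 at step 4, 2 at step 7); 9 moves as required.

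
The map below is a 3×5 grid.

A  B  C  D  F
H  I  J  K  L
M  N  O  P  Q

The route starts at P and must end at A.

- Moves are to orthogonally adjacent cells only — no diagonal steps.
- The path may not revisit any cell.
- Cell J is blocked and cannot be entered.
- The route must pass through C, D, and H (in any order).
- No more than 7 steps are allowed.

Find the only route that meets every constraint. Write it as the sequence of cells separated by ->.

The 7-move cap with required stops at C, D, H leaves no slack for detours.
Route from P: up 2 to D, left 2 to B, down 1 to I, left 1 to H, up 1 to A — 7 moves in all.
Check: all required cells visited; 7 ≤ 7 moves.

P -> K -> D -> C -> B -> I -> H -> A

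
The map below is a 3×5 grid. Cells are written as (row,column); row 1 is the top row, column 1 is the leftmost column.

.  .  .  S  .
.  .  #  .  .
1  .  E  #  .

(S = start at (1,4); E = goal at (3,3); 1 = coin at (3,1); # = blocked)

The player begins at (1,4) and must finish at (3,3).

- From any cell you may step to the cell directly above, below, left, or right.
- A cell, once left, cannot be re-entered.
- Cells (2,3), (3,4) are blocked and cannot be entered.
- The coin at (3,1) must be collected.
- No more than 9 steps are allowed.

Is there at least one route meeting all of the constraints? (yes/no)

One route that works: (1,4) → (1,3) → (1,2) → (2,2) → (2,1) → (3,1) → (3,2) → (3,3).

yes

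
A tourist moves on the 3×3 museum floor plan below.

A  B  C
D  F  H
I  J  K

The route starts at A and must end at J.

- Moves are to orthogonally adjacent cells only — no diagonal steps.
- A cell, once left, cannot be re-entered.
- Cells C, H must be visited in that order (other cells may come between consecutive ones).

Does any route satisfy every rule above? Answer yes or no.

yes

One route that works: A → B → C → H → K → J.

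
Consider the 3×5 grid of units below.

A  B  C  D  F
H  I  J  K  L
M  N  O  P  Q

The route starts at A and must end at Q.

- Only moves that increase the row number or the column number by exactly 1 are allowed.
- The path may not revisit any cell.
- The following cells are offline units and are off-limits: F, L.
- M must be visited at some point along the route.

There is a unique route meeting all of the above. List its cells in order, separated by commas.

A, H, M, N, O, P, Q

Moves only go right or down, so the column and row indices never decrease.
Route from A: 2× down (reaching M), 4× right (reaching Q) — 6 moves in all.
Check: all required cells visited.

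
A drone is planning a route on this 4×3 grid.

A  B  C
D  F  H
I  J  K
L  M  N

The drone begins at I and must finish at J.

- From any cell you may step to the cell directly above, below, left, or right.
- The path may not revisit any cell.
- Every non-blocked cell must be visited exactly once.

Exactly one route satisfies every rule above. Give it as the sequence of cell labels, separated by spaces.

Need to visit all 12 open cells exactly once, starting at I and ending at J.
Cell A has only two open neighbours (D and B), so the path must pass straight through it: one of those is the cell it's entered from and the other is where it exits.
Route from I: down 1 to L, right 2 to N, up 3 to C, left 2 to A, down 1 to D, right 1 to F, down 1 to J — 11 moves in all.
Check: all 12 open cells covered.

I L M N K H C B A D F J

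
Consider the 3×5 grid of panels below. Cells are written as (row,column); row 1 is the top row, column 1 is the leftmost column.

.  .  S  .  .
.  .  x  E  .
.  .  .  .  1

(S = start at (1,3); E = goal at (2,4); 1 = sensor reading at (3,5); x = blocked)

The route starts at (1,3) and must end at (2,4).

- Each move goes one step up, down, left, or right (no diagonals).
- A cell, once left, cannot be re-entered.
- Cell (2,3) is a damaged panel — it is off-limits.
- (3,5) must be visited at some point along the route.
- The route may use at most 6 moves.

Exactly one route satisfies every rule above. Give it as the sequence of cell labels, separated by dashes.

(1,3) - (1,4) - (1,5) - (2,5) - (3,5) - (3,4) - (2,4)

The 6-move cap with required stops at (3,5) leaves no slack for detours.
Route from (1,3): right 2 to (1,5), down 2 to (3,5), left 1 to (3,4), up 1 to (2,4) — 6 moves in all.
Check: all required cells visited; 6 ≤ 6 moves.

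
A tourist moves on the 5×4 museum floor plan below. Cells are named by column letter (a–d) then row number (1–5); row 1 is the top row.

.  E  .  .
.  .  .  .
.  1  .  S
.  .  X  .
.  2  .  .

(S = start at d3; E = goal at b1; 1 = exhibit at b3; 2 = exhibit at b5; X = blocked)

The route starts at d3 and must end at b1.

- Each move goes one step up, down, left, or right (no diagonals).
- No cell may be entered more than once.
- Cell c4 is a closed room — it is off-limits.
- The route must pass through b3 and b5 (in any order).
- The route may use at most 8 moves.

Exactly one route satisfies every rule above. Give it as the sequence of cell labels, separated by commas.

The budget equals the shortest possible length, so every move has to be on a shortest route through the required cells.
Route from d3: down 2 to d5, left 2 to b5, up 4 to b1 — 8 moves in all.
Check: all required cells visited; 8 ≤ 8 moves.

d3, d4, d5, c5, b5, b4, b3, b2, b1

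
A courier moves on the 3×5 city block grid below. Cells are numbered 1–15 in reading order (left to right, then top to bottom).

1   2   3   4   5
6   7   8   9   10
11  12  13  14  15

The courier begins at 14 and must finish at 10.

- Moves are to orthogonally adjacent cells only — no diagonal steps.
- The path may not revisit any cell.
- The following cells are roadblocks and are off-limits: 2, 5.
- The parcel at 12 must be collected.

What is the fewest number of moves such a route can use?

Any route passes through 12 somewhere between 14 and 10. Summing Manhattan distances along the two legs (14 → 12 → 10) gives a lower bound of 2 + 4 = 6 moves.
A route of 6 moves achieves this: 14 → 13 → 12 → 7 → 8 → 9 → 10.
Since 6 matches the lower bound, it is optimal.

6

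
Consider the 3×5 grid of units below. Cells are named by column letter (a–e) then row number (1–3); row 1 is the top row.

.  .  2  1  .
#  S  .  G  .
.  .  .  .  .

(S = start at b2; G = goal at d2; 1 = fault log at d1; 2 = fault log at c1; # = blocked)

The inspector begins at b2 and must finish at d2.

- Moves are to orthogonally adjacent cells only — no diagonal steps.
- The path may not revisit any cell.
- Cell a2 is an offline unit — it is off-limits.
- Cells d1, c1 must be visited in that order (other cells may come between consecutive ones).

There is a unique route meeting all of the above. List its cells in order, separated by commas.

b2, b3, c3, d3, e3, e2, e1, d1, c1, c2, d2

The waypoints must appear in the order d1, c1, with no cell reused.
Route from b2: down 1 to b3, right 3 to e3, up 2 to e1, left 2 to c1, down 1 to c2, right 1 to d2 — 10 moves in all.
Check: order respected (1 at step 7, 2 at step 8).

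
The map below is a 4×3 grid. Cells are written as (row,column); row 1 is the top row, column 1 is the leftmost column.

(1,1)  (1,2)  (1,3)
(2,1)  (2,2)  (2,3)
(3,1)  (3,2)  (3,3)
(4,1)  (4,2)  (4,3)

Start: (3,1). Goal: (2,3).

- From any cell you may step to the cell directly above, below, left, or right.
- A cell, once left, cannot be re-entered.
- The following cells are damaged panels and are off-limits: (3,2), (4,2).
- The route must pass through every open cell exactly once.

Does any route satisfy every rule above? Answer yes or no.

Cell (4,1) has only one open neighbour but is neither the start nor the goal, so a Hamiltonian route would have to both enter and leave it through the same neighbour — impossible without revisiting.

no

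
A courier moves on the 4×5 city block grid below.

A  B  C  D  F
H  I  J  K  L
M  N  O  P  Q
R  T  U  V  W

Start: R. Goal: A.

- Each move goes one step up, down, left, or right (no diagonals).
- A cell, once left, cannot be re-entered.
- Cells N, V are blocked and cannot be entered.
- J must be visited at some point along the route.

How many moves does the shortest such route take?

Any route passes through J somewhere between R and A. Summing Manhattan distances along the two legs (R → J → A) gives a lower bound of 4 + 3 = 7 moves.
A route of 7 moves achieves this: R → M → H → I → J → C → B → A.
Since 7 matches the lower bound, it is optimal.

7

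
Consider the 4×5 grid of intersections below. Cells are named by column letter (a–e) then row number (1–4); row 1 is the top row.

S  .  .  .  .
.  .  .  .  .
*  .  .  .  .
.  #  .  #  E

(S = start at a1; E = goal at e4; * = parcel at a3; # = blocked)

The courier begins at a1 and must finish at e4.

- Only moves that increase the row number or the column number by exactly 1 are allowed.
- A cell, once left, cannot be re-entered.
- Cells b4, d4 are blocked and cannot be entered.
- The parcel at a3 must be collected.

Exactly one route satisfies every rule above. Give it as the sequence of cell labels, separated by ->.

Moves only go right or down, so the column and row indices never decrease.
Route from a1: down 2 to a3, right 4 to e3, down 1 to e4 — 7 moves in all.
Check: all required cells visited.

a1 -> a2 -> a3 -> b3 -> c3 -> d3 -> e3 -> e4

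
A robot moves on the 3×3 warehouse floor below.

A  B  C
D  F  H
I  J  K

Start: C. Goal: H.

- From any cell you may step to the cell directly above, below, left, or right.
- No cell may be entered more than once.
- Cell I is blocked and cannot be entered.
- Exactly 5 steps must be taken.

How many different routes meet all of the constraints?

Need simple routes of exactly 5 moves from C to H (Manhattan distance 1, so 2 moves are spent on a detour and 2 undoing it).
Enumerating: C B F J K H | C B A D F H.
That gives 2 routes.

2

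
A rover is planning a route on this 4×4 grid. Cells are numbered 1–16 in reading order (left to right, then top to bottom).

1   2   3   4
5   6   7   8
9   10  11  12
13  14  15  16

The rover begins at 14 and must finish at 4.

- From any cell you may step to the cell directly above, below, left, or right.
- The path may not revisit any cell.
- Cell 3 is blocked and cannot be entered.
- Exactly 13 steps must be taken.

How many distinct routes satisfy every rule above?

Need simple routes of exactly 13 moves from 14 to 4 (Manhattan distance 5, so 4 moves are spent on a detour and 4 undoing it).
Enumerating: 14 10 9 5 1 2 6 7 11 15 16 12 8 4 | 14 13 9 5 1 2 6 10 11 15 16 12 8 4 | 14 13 9 5 1 2 6 7 11 15 16 12 8 4 | 14 15 16 12 11 10 9 5 1 2 6 7 8 4.
That gives 4 routes.

4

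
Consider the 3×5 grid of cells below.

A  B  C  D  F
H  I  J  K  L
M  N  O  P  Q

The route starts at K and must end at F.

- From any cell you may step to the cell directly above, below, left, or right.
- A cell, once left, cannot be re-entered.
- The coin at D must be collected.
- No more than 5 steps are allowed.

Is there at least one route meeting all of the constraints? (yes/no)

One route that works: K → D → F.

yes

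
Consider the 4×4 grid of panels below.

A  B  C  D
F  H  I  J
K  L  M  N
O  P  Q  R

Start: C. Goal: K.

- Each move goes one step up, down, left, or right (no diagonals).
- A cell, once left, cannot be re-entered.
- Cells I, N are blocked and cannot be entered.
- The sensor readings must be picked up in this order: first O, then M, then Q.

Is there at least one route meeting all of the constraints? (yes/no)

no

Ignoring the required order, 2 revisit-free routes from C to K pass through all of O, M, and Q; the waypoint orders that occur are M → Q → O (2) — never O → M → Q.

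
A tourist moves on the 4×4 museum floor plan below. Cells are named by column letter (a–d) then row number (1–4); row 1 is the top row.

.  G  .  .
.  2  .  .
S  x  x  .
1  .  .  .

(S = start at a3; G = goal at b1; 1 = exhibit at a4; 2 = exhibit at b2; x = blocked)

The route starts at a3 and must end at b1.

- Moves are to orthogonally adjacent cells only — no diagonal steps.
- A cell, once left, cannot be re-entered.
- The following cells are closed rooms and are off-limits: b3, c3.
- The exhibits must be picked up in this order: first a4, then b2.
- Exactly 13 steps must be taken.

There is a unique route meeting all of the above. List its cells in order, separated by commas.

The waypoints must appear in the order a4, b2, with no cell reused.
Route from a3: down to a4, 3× right (reaching d4), 3× up (reaching d1), left to c1, down to c2, 2× left (reaching a2), up to a1, right to b1 — 13 moves in all.
Check: order respected (1 at step 1, 2 at step 10); 13 moves as required.

a3, a4, b4, c4, d4, d3, d2, d1, c1, c2, b2, a2, a1, b1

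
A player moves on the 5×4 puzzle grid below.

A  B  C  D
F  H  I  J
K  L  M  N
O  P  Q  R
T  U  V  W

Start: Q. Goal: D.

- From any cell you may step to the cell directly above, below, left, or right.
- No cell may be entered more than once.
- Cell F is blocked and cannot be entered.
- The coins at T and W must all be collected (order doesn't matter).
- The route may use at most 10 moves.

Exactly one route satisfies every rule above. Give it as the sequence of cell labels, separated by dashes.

The 10-move cap with required stops at T, W leaves no slack for detours.
Route from Q: left 2 to O, down 1 to T, right 3 to W, up 4 to D — 10 moves in all.
Check: all required cells visited; 10 ≤ 10 moves.

Q - P - O - T - U - V - W - R - N - J - D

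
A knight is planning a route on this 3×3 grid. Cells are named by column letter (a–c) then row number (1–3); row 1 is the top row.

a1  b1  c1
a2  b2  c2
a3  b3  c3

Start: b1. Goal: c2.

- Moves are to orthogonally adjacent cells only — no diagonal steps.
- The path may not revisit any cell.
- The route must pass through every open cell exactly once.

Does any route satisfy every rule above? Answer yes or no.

no

Colour the cells like a checkerboard: each orthogonal step flips colour, so a Hamiltonian route alternates colours. Here there are 5 cells of one colour and 4 of the other, with start on the same colour as the goal — the counts and endpoints can't be arranged into an alternating sequence of length 9, so no Hamiltonian route exists.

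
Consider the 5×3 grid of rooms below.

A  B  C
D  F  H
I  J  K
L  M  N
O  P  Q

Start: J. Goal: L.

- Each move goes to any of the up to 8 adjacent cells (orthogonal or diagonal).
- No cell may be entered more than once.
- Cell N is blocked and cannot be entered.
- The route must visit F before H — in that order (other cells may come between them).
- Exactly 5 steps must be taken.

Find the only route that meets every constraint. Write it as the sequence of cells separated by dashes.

The waypoints must appear in the order F, H, with no cell reused.
Route from J: up 1 to F, right 1 to H, down 1 to K, down-left 1 to M, left 1 to L — 5 moves in all.
Check: order respected (F at step 1, H at step 2); 5 moves as required.

J - F - H - K - M - L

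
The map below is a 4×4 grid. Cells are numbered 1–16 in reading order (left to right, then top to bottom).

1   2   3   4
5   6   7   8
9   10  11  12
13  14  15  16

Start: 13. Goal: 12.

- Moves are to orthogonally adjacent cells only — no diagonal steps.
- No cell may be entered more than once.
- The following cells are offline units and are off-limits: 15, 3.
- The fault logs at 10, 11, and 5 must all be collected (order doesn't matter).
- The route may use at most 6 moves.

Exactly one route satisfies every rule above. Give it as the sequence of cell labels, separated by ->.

13 -> 9 -> 5 -> 6 -> 10 -> 11 -> 12

The budget equals the shortest possible length, so every move has to be on a shortest route through the required cells.
Route from 13: 2× up (reaching 5), right to 6, down to 10, 2× right (reaching 12) — 6 moves in all.
Check: all required cells visited; 6 ≤ 6 moves.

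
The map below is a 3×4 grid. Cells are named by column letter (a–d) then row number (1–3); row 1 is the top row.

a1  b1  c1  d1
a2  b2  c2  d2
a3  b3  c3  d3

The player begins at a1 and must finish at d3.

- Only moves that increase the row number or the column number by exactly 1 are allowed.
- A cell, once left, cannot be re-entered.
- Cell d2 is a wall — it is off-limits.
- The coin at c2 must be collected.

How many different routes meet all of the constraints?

A right/down-only route from a1 to d3 makes exactly 2 down-moves and 3 right-moves in some order.
With no other constraints that would be C(5,2) = 10 routes.
Split at c2 and multiply the segment counts (each segment already excludes blocked cells): a1→c2: 3; c2→d3: 1; product = 3.
That gives 3 routes.

3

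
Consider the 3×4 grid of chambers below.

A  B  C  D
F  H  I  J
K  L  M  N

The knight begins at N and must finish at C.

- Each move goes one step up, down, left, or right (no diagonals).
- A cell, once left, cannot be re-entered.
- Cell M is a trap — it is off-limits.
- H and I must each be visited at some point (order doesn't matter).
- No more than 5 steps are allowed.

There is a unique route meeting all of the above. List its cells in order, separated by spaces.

N J I H B C

Any route must reach H and I and still end at C within 5 moves, so the order of the required stops is forced.
Route from N: up 1 to J, left 2 to H, up 1 to B, right 1 to C — 5 moves in all.
Check: all required cells visited; 5 ≤ 5 moves.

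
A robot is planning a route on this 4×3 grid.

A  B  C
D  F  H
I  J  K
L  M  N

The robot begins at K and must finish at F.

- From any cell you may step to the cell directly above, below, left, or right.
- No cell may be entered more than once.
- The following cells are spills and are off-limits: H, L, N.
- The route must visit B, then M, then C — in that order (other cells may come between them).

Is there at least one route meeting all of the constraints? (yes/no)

no

M must be visited but has only one open neighbour (J), and it is neither the start nor the goal — the route would have to enter and leave through J, re-entering it.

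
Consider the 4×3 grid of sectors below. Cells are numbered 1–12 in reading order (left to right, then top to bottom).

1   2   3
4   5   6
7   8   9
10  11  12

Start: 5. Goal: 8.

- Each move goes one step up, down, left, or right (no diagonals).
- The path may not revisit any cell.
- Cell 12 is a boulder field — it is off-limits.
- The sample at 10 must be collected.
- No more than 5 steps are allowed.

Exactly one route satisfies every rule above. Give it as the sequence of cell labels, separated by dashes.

The 5-move cap with required stops at 10 leaves no slack for detours.
Route from 5: left 1 to 4, down 2 to 10, right 1 to 11, up 1 to 8 — 5 moves in all.
Check: all required cells visited; 5 ≤ 5 moves.

5 - 4 - 7 - 10 - 11 - 8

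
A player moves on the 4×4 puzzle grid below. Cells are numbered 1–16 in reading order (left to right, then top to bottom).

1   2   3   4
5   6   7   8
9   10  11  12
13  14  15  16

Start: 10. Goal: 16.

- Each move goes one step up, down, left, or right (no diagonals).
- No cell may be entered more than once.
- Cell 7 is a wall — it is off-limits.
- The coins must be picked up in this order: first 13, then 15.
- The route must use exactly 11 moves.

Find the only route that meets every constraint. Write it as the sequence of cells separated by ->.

10 -> 6 -> 2 -> 1 -> 5 -> 9 -> 13 -> 14 -> 15 -> 11 -> 12 -> 16

The waypoints must appear in the order 13, 15, with no cell reused.
Route from 10: 2× up (reaching 2), left to 1, 3× down (reaching 13), 2× right (reaching 15), up to 11, right to 12, down to 16 — 11 moves in all.
Check: order respected (13 at step 6, 15 at step 8); 11 moves as required.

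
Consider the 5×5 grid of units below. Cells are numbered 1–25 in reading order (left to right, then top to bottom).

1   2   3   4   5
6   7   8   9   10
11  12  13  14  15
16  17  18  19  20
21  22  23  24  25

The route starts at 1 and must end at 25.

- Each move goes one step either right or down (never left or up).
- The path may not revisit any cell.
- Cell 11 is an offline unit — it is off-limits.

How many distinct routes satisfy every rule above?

55

A right/down-only route from 1 to 25 makes exactly 4 down-moves and 4 right-moves in some order.
With no other constraints that would be C(8,4) = 70 routes.
Subtract routes through each blocked cell (inclusion–exclusion for overlaps): − through 11: 15 → 55.
That gives 55 routes.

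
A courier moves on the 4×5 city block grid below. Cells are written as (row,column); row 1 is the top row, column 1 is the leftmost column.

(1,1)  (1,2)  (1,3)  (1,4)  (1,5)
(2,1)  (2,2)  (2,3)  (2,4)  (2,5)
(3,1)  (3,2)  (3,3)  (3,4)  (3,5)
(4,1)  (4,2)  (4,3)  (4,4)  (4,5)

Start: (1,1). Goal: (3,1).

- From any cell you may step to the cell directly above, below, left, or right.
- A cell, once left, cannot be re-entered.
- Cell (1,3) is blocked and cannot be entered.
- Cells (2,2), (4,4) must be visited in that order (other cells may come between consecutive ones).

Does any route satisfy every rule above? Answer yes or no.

yes

One route that works: (1,1) → (2,1) → (2,2) → (3,2) → (3,3) → (3,4) → (4,4) → (4,3) → (4,2) → (4,1) → (3,1).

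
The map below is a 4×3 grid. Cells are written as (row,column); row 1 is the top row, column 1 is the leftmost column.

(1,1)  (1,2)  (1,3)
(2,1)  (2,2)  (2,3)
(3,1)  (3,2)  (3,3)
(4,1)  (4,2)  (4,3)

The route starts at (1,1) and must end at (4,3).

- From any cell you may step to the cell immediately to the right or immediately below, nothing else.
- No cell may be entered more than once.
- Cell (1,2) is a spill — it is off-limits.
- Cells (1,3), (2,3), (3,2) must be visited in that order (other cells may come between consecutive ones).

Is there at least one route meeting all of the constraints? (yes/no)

(3,2) lies to the left of (2,3), so going from (2,3) to (3,2) would need a leftward move — but moves only go right/down, so (2,3) cannot be visited before (3,2).

no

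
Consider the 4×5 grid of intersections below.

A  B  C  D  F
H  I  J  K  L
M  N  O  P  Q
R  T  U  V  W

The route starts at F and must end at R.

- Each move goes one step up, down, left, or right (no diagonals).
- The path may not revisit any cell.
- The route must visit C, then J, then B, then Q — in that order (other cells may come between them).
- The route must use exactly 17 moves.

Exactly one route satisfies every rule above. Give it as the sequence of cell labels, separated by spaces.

The waypoints must appear in the order C, J, B, Q, with no cell reused.
Route from F: 2× left (reaching C), down to J, left to I, up to B, left to A, 2× down (reaching M), 4× right (reaching Q), down to W, 4× left (reaching R) — 17 moves in all.
Check: order respected (C at step 2, J at step 3, B at step 5, Q at step 12); 17 moves as required.

F D C J I B A H M N O P Q W V U T R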